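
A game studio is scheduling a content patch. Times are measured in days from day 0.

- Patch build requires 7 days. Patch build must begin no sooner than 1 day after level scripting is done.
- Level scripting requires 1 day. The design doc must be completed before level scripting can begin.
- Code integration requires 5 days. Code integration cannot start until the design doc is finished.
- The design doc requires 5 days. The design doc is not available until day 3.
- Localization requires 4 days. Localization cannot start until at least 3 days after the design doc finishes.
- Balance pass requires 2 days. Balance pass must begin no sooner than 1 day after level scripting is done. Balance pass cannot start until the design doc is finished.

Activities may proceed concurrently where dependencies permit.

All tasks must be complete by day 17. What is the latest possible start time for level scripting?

Balance pass must finish by day 17; it takes 2 days, so it must start by 17 − 2 = day 15.
To finish by day 17, patch build (duration 7) must start no later than day 10.
Level scripting feeds balance pass (must start by day 15, minus 1-day gap → day 14); patch build (must start by day 10, minus 1-day gap → day 9). Taking the minimum, level scripting must finish by day 9 and start by 9 − 1 = day 8.

8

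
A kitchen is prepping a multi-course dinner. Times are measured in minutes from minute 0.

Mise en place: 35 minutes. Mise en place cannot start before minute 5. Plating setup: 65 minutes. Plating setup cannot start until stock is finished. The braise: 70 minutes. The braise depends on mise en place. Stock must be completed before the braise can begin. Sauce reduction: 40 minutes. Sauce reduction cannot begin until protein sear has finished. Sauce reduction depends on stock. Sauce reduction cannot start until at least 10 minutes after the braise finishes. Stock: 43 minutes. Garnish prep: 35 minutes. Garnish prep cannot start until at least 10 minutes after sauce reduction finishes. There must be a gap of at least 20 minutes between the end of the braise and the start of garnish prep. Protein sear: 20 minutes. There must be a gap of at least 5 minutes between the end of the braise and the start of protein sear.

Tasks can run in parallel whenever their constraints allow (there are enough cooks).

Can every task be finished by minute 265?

Yes

Stock has no prerequisites, so it starts at minute 0 and finishes at minute 43.
After stock (finishes minute 43), plating setup can start at minute 43 and finishes at minute 108.
Mise en place cannot begin until its own release at minute 5. It runs from minute 5 to 5 + 35 = minute 40.
The braise cannot start until mise en place (finishes minute 40); stock (finishes minute 43). The controlling bound is minute 43, so the braise finishes at 43 + 70 = minute 113.
Protein sear waits on the braise (finishes minute 113, plus 5-minute gap → minute 118), so it starts at minute 118 and finishes at 118 + 20 = minute 138.
For sauce reduction: protein sear (finishes minute 138); stock (finishes minute 43); the braise (finishes minute 113, plus 10-minute gap → minute 123). Taking the maximum gives a start of minute 138, and it finishes at 138 + 40 = minute 178.
Garnish prep needs all of sauce reduction (finishes minute 178, plus 10-minute gap → minute 188); the braise (finishes minute 113, plus 20-minute gap → minute 133). That puts its earliest start at minute 188; it finishes at 188 + 35 = minute 223.
Every task is finished by minute 223, which is no later than the deadline of 265, so the schedule is feasible.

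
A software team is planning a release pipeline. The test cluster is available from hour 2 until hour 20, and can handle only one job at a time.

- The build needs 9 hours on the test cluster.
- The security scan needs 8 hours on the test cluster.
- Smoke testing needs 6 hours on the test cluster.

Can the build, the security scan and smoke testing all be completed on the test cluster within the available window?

No

The test cluster window is 20 − 2 = 18 hours.
Running back to back, the jobs need 9 + 8 + 6 = 23 hours on the test cluster.
Since 23 > 18, they cannot all fit.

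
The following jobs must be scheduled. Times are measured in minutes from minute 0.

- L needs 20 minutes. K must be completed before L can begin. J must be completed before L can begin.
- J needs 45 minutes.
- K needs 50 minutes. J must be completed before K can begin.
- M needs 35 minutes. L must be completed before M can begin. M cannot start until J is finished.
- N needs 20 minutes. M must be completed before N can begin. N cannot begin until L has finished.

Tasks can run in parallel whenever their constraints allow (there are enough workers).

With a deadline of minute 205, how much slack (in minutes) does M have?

J has no prerequisites, so it starts at minute 0 and finishes at minute 45.
After J (finishes minute 45), K can start at minute 45 and finishes at minute 95.
L needs all of K (finishes minute 95); J (finishes minute 45). That puts its earliest start at minute 95; it finishes at 95 + 20 = minute 115.
For M: L (finishes minute 115); J (finishes minute 45). Taking the maximum gives a start of minute 115, and it finishes at 115 + 35 = minute 150.

Working backward from the deadline:
To finish by minute 205, N (duration 20) must start no later than minute 185.
M has to be done before N (must start by minute 185). That means finishing by minute 185, i.e. starting by 185 − 35 = minute 150.
So M can start as early as minute 115 and as late as minute 150, giving 150 − 115 = 35 minutes of slack.

35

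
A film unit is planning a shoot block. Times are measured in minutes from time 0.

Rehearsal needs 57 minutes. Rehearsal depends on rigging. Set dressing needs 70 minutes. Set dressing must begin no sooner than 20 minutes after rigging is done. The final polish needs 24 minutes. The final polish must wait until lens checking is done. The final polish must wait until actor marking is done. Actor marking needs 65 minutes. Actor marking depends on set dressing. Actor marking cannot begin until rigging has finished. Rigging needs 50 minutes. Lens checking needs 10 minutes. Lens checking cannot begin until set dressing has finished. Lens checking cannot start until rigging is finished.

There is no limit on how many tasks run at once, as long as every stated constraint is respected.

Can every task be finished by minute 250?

Rigging can start immediately at minute 0; it finishes at minute 50.
After rigging (finishes minute 50), rehearsal can start at minute 50 and finishes at minute 107.
Set dressing waits on rigging (finishes minute 50, plus 20-minute gap → minute 70), so it starts at minute 70 and finishes at 70 + 70 = minute 140.
Actor marking needs all of set dressing (finishes minute 140); rigging (finishes minute 50). That puts its earliest start at minute 140; it finishes at 140 + 65 = minute 205.
Lens checking cannot start until set dressing (finishes minute 140); rigging (finishes minute 50). The controlling bound is minute 140, so lens checking finishes at 140 + 10 = minute 150.
For the final polish: lens checking (finishes minute 150); actor marking (finishes minute 205). Taking the maximum gives a start of minute 205, and it finishes at 205 + 24 = minute 229.
Every task is finished by minute 229, which is no later than the deadline of 250, so the schedule is feasible.

Yes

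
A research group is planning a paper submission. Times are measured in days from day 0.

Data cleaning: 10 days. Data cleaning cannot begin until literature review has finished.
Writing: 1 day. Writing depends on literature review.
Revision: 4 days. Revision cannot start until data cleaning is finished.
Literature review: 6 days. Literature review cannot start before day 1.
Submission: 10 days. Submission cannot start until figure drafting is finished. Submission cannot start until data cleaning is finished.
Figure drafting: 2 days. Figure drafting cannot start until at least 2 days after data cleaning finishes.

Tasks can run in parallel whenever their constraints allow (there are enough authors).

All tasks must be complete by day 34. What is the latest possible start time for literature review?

4

Submission must finish by day 34; it takes 10 days, so it must start by 34 − 10 = day 24.
Figure drafting must finish before submission (must start by day 24). With a 2-day duration, figure drafting must start by 24 − 2 = day 22.
To finish by day 34, revision (duration 4) must start no later than day 30.
For data cleaning: figure drafting (must start by day 22, minus 2-day gap → day 20); revision (must start by day 30); submission (must start by day 24). The most restrictive is day 20; with a 10-day duration, data cleaning must start by day 10.
Nothing follows writing; the deadline of day 34 is its only limit. It must start by 34 − 1 = day 33.
Literature review has several dependents: data cleaning (must start by day 10); writing (must start by day 33). The earliest of those limits is day 10, so literature review must start by 10 − 6 = day 4.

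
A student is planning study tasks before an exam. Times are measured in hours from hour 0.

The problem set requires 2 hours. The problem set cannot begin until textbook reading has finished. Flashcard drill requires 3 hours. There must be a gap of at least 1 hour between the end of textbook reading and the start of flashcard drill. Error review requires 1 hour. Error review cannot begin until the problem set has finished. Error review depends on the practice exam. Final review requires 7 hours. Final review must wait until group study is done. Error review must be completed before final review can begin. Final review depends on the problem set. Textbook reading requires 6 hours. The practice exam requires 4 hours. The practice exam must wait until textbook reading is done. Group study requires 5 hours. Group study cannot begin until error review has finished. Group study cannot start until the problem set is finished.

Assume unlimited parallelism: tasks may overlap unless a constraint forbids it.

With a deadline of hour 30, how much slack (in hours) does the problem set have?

Nothing blocks textbook reading, so it runs from hour 0 to hour 6.
The problem set waits on textbook reading (finishes hour 6), so it starts at hour 6 and finishes at 6 + 2 = hour 8.

Working backward from the deadline:
Final review has no dependents, so it just needs to finish by hour 30. Starting by 30 − 7 = hour 23 achieves that.
Group study must finish before final review (must start by hour 23). With a 5-hour duration, group study must start by 23 − 5 = hour 18.
Error review must finish in time for group study (must start by hour 18); final review (must start by hour 23). The tightest is hour 18, so error review must start by 18 − 1 = hour 17.
For the problem set: error review (must start by hour 17); group study (must start by hour 18); final review (must start by hour 23). The most restrictive is hour 17; with a 2-hour duration, the problem set must start by hour 15.
So the problem set can start as early as hour 6 and as late as hour 15, giving 15 − 6 = 9 hours of slack.

9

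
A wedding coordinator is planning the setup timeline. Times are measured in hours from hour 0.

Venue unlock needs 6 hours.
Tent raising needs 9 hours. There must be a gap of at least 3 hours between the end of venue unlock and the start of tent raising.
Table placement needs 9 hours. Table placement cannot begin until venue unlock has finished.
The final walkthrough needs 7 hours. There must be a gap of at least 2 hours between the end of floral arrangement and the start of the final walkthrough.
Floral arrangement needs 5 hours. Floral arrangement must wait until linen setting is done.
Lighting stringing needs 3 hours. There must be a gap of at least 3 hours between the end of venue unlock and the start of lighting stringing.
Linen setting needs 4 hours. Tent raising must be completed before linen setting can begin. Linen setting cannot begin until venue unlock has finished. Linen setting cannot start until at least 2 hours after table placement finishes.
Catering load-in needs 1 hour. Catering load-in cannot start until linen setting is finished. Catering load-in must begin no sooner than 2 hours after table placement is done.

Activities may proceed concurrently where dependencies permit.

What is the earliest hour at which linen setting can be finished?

22

Venue unlock can start immediately at hour 0; it finishes at hour 6.
After venue unlock (finishes hour 6), table placement can start at hour 6 and finishes at hour 15.
After venue unlock (finishes hour 6, plus 3-hour gap → hour 9), tent raising can start at hour 9 and finishes at hour 18.
Linen setting has to wait for tent raising (finishes hour 18); venue unlock (finishes hour 6); table placement (finishes hour 15, plus 2-hour gap → hour 17). The latest of these is hour 18, so linen setting runs hour 18 to 18 + 4 = hour 22.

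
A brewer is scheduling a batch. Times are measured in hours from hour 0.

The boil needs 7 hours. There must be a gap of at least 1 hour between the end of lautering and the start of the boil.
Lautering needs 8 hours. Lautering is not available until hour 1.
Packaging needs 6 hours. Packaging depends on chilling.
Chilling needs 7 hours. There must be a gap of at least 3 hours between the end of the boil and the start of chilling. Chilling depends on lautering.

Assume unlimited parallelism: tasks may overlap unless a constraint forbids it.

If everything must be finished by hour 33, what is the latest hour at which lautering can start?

To finish by hour 33, packaging (duration 6) must start no later than hour 27.
Since packaging (must start by hour 27) depends on it, chilling must finish by hour 27. Backing off its 7-hour duration gives a latest start of hour 20.
The boil feeds into chilling (must start by hour 20, minus 3-hour gap → hour 17); so the boil must finish by hour 17 and therefore start by hour 10.
Lautering has several dependents: the boil (must start by hour 10, minus 1-hour gap → hour 9); chilling (must start by hour 20). The earliest of those limits is hour 9, so lautering must start by 9 − 8 = hour 1.

1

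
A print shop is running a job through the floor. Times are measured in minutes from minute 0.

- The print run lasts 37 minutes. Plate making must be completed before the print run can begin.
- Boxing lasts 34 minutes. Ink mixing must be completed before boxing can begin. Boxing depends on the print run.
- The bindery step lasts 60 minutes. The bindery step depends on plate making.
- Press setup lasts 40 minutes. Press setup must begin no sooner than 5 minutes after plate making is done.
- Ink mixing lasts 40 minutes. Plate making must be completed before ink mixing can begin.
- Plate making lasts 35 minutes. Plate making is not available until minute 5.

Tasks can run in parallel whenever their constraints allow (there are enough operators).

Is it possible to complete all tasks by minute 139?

Plate making cannot begin until its own release at minute 5. It runs from minute 5 to 5 + 35 = minute 40.
The bindery step waits on plate making (finishes minute 40), so it starts at minute 40 and finishes at 40 + 60 = minute 100.
The print run waits on plate making (finishes minute 40), so it starts at minute 40 and finishes at 40 + 37 = minute 77.
After plate making (finishes minute 40, plus 5-minute gap → minute 45), press setup can start at minute 45 and finishes at minute 85.
Ink mixing cannot begin until plate making (finishes minute 40). It runs from minute 40 to 40 + 40 = minute 80.
For boxing: ink mixing (finishes minute 80); the print run (finishes minute 77). Taking the maximum gives a start of minute 80, and it finishes at 80 + 34 = minute 114.
Every task is finished by minute 114, which is no later than the deadline of 139, so the schedule is feasible.

Yes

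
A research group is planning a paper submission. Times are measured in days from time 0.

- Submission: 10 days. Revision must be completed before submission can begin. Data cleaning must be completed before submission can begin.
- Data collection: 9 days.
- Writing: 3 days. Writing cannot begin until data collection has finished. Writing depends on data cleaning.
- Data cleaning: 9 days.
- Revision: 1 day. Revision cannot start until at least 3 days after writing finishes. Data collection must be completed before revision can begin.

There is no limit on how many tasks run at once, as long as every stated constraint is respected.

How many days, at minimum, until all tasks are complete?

Data cleaning has no prerequisites, so it starts at day 0 and finishes at day 9.
Nothing blocks data collection, so it runs from day 0 to day 9.
Writing needs all of data collection (finishes day 9); data cleaning (finishes day 9). That puts its earliest start at day 9; it finishes at 9 + 3 = day 12.
Revision has to wait for writing (finishes day 12, plus 3-day gap → day 15); data collection (finishes day 9). The latest of these is day 15, so revision runs day 15 to 15 + 1 = day 16.
Submission has to wait for revision (finishes day 16); data cleaning (finishes day 9). The latest of these is day 16, so submission runs day 16 to 16 + 10 = day 26.
All tasks are finished once the last one completes. Finish times: Data collection at 9, Data cleaning at 9, Writing at 12, Revision at 16, Submission at 26. The latest is day 26.

26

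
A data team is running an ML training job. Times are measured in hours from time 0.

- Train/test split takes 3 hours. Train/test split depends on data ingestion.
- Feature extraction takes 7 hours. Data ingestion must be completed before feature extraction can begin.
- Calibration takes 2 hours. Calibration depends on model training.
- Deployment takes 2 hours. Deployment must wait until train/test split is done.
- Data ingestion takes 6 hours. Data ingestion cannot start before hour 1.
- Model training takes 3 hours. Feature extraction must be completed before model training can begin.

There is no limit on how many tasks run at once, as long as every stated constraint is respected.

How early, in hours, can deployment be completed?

12

Data ingestion cannot begin until its own release at hour 1. It runs from hour 1 to 1 + 6 = hour 7.
After data ingestion (finishes hour 7), train/test split can start at hour 7 and finishes at hour 10.
Deployment waits on train/test split (finishes hour 10), so it starts at hour 10 and finishes at 10 + 2 = hour 12.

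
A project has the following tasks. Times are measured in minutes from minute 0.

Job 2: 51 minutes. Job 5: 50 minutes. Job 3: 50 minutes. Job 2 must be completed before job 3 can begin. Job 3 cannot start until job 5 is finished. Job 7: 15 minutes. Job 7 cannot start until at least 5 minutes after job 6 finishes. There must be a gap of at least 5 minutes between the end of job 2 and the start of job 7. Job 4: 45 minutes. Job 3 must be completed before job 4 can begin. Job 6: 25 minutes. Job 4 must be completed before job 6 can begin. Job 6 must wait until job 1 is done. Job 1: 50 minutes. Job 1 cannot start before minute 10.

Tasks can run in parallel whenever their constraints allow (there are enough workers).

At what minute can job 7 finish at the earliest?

Nothing blocks job 5, so it runs from minute 0 to minute 50.
Job 2 can start immediately at minute 0; it finishes at minute 51.
Job 3 has to wait for job 2 (finishes minute 51); job 5 (finishes minute 50). The latest of these is minute 51, so job 3 runs minute 51 to 51 + 50 = minute 101.
After job 3 (finishes minute 101), job 4 can start at minute 101 and finishes at minute 146.
Job 1 cannot begin until its own release at minute 10. It runs from minute 10 to 10 + 50 = minute 60.
Job 6 needs all of job 4 (finishes minute 146); job 1 (finishes minute 60). That puts its earliest start at minute 146; it finishes at 146 + 25 = minute 171.
Job 7 has to wait for job 6 (finishes minute 171, plus 5-minute gap → minute 176); job 2 (finishes minute 51, plus 5-minute gap → minute 56). The latest of these is minute 176, so job 7 runs minute 176 to 176 + 15 = minute 191.

191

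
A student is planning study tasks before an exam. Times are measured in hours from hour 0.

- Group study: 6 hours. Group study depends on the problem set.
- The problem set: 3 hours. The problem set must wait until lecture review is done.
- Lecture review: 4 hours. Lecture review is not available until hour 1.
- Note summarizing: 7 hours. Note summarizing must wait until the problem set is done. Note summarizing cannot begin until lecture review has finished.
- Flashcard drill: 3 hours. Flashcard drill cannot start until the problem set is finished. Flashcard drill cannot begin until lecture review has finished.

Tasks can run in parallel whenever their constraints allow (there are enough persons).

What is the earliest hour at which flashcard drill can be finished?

11

Lecture review waits on its own release at hour 1, so it starts at hour 1 and finishes at 1 + 4 = hour 5.
After lecture review (finishes hour 5), the problem set can start at hour 5 and finishes at hour 8.
Flashcard drill cannot start until the problem set (finishes hour 8); lecture review (finishes hour 5). The controlling bound is hour 8, so flashcard drill finishes at 8 + 3 = hour 11.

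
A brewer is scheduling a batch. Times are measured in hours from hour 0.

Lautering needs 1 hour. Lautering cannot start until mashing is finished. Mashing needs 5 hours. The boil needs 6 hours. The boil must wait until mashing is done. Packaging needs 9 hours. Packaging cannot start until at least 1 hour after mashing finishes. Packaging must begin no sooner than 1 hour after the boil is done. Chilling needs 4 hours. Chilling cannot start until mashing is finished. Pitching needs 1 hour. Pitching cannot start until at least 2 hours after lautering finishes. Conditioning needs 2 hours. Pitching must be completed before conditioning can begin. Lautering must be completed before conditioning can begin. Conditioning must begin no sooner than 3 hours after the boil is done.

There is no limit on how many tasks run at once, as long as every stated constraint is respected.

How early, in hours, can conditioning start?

14

Mashing has no prerequisites, so it starts at hour 0 and finishes at hour 5.
The boil cannot begin until mashing (finishes hour 5). It runs from hour 5 to 5 + 6 = hour 11.
Lautering waits on mashing (finishes hour 5), so it starts at hour 5 and finishes at 5 + 1 = hour 6.
Pitching waits on lautering (finishes hour 6, plus 2-hour gap → hour 8), so it starts at hour 8 and finishes at 8 + 1 = hour 9.
Conditioning waits on pitching (finishes hour 9); lautering (finishes hour 6); the boil (finishes hour 11, plus 3-hour gap → hour 14). The latest of these is hour 14, which is the earliest conditioning can start.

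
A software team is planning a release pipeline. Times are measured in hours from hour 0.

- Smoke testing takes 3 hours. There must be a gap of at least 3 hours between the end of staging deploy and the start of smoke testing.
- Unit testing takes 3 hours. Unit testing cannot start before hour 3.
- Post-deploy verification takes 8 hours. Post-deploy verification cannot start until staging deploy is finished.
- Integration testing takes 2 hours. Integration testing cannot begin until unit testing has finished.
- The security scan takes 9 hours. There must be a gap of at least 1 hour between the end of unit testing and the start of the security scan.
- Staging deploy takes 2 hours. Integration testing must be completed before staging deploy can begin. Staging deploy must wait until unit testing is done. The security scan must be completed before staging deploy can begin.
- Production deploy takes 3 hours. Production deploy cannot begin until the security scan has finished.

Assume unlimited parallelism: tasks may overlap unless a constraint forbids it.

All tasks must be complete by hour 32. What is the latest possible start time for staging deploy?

22

Nothing follows smoke testing; the deadline of hour 32 is its only limit. It must start by 32 − 3 = hour 29.
Post-deploy verification must finish by hour 32; it takes 8 hours, so it must start by 32 − 8 = hour 24.
Staging deploy has several dependents: smoke testing (must start by hour 29, minus 3-hour gap → hour 26); post-deploy verification (must start by hour 24). The earliest of those limits is hour 24, so staging deploy must start by 24 − 2 = hour 22.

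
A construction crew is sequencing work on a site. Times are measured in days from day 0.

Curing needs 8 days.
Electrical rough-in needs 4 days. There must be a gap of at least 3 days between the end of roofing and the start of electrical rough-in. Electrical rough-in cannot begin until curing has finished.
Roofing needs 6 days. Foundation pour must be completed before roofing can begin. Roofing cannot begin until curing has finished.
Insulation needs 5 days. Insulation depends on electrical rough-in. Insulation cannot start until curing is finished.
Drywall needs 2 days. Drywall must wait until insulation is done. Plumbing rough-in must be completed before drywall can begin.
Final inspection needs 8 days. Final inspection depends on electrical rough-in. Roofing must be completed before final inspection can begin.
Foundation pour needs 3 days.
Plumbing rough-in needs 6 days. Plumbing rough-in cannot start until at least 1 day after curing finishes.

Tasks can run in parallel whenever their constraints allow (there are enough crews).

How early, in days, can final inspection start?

21

Curing has no prerequisites, so it starts at day 0 and finishes at day 8.
Nothing blocks foundation pour, so it runs from day 0 to day 3.
Roofing has to wait for foundation pour (finishes day 3); curing (finishes day 8). The latest of these is day 8, so roofing runs day 8 to 8 + 6 = day 14.
Electrical rough-in needs all of roofing (finishes day 14, plus 3-day gap → day 17); curing (finishes day 8). That puts its earliest start at day 17; it finishes at 17 + 4 = day 21.
Final inspection waits on electrical rough-in (finishes day 21); roofing (finishes day 14). The latest of these is day 21, which is the earliest final inspection can start.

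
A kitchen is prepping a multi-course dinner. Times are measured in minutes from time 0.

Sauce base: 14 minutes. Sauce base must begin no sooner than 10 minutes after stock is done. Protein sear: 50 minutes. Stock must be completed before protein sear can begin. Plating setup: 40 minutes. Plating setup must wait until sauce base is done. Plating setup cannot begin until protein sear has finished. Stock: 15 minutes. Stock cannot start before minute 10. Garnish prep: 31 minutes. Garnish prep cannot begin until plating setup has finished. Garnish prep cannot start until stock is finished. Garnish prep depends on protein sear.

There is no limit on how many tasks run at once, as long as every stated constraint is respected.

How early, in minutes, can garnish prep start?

After its own release at minute 10, stock can start at minute 10 and finishes at minute 25.
After stock (finishes minute 25), protein sear can start at minute 25 and finishes at minute 75.
Sauce base cannot begin until stock (finishes minute 25, plus 10-minute gap → minute 35). It runs from minute 35 to 35 + 14 = minute 49.
For plating setup: sauce base (finishes minute 49); protein sear (finishes minute 75). Taking the maximum gives a start of minute 75, and it finishes at 75 + 40 = minute 115.
Garnish prep waits on plating setup (finishes minute 115); stock (finishes minute 25); protein sear (finishes minute 75). The latest of these is minute 115, which is the earliest garnish prep can start.

115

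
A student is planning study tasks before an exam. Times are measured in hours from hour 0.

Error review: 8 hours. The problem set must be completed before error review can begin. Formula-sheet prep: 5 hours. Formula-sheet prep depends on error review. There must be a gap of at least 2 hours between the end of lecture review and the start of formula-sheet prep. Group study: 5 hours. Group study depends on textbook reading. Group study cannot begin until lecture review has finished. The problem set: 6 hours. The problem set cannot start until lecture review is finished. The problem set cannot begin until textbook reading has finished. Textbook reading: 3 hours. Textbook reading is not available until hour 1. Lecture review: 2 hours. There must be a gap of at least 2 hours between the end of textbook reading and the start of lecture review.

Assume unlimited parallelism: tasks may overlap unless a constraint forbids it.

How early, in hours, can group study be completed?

Textbook reading cannot begin until its own release at hour 1. It runs from hour 1 to 1 + 3 = hour 4.
After textbook reading (finishes hour 4, plus 2-hour gap → hour 6), lecture review can start at hour 6 and finishes at hour 8.
Group study cannot start until textbook reading (finishes hour 4); lecture review (finishes hour 8). The controlling bound is hour 8, so group study finishes at 8 + 5 = hour 13.

13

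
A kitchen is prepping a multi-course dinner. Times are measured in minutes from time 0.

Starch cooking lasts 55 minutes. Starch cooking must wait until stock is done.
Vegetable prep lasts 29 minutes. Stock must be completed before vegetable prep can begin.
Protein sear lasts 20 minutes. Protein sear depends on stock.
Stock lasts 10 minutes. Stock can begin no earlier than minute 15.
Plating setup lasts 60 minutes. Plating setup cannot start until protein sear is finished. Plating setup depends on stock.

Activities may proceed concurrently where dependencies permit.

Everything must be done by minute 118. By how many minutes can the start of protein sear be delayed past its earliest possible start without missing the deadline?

Stock waits on its own release at minute 15, so it starts at minute 15 and finishes at 15 + 10 = minute 25.
After stock (finishes minute 25), protein sear can start at minute 25 and finishes at minute 45.

Working backward from the deadline:
Plating setup must finish by minute 118; it takes 60 minutes, so it must start by 118 − 60 = minute 58.
Since plating setup (must start by minute 58) depends on it, protein sear must finish by minute 58. Backing off its 20-minute duration gives a latest start of minute 38.
So protein sear can start as early as minute 25 and as late as minute 38, giving 38 − 25 = 13 minutes of slack.

13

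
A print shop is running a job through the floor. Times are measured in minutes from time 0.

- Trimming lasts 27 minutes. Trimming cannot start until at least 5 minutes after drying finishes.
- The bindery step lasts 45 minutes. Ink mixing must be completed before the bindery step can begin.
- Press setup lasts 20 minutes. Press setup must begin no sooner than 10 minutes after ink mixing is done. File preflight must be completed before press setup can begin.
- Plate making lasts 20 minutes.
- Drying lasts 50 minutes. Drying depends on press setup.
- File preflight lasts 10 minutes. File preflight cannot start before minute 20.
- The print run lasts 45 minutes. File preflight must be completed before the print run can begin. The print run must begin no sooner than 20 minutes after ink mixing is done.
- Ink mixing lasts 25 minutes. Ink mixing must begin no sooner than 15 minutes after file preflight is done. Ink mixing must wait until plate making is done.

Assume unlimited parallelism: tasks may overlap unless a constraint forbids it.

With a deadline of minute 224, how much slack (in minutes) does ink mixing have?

Plate making has no prerequisites, so it starts at minute 0 and finishes at minute 20.
File preflight waits on its own release at minute 20, so it starts at minute 20 and finishes at 20 + 10 = minute 30.
For ink mixing: file preflight (finishes minute 30, plus 15-minute gap → minute 45); plate making (finishes minute 20). Taking the maximum gives a start of minute 45, and it finishes at 45 + 25 = minute 70.

Working backward from the deadline:
Trimming must finish by minute 224; it takes 27 minutes, so it must start by 224 − 27 = minute 197.
Drying has to be done before trimming (must start by minute 197, minus 5-minute gap → minute 192). That means finishing by minute 192, i.e. starting by 192 − 50 = minute 142.
Press setup must finish before drying (must start by minute 142). With a 20-minute duration, press setup must start by 142 − 20 = minute 122.
Nothing follows the print run; the deadline of minute 224 is its only limit. It must start by 224 − 45 = minute 179.
The bindery step has no dependents, so it just needs to finish by minute 224. Starting by 224 − 45 = minute 179 achieves that.
Ink mixing feeds press setup (must start by minute 122, minus 10-minute gap → minute 112); the print run (must start by minute 179, minus 20-minute gap → minute 159); the bindery step (must start by minute 179). Taking the minimum, ink mixing must finish by minute 112 and start by 112 − 25 = minute 87.
So ink mixing can start as early as minute 45 and as late as minute 87, giving 87 − 45 = 42 minutes of slack.

42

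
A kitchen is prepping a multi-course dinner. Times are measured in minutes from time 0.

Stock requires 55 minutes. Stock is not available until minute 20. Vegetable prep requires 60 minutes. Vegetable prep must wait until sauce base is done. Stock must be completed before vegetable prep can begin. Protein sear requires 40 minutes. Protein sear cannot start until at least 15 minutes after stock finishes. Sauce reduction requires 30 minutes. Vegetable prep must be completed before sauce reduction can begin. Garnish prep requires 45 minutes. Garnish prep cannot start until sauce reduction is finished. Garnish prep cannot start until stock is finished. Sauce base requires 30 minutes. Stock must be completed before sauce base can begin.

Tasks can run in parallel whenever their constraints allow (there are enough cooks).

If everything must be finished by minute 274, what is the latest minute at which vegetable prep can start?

139

Garnish prep has no dependents, so it just needs to finish by minute 274. Starting by 274 − 45 = minute 229 achieves that.
Sauce reduction feeds into garnish prep (must start by minute 229); so sauce reduction must finish by minute 229 and therefore start by minute 199.
Vegetable prep has to be done before sauce reduction (must start by minute 199). That means finishing by minute 199, i.e. starting by 199 − 60 = minute 139.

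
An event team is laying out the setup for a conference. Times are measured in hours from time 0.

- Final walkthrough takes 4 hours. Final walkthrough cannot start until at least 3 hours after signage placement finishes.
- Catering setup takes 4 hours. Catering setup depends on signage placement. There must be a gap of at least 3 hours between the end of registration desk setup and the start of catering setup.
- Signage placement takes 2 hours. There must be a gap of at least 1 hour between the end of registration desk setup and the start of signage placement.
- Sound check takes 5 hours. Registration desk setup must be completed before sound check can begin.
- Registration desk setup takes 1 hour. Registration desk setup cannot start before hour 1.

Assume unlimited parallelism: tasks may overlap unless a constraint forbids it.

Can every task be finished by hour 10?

Registration desk setup waits on its own release at hour 1, so it starts at hour 1 and finishes at 1 + 1 = hour 2.
Sound check cannot begin until registration desk setup (finishes hour 2). It runs from hour 2 to 2 + 5 = hour 7.
Signage placement waits on registration desk setup (finishes hour 2, plus 1-hour gap → hour 3), so it starts at hour 3 and finishes at 3 + 2 = hour 5.
Final walkthrough waits on signage placement (finishes hour 5, plus 3-hour gap → hour 8), so it starts at hour 8 and finishes at 8 + 4 = hour 12.
Catering setup needs all of signage placement (finishes hour 5); registration desk setup (finishes hour 2, plus 3-hour gap → hour 5). That puts its earliest start at hour 5; it finishes at 5 + 4 = hour 9.
The earliest everything can be done is hour 12, which is after the deadline of 10, so it is not possible.

No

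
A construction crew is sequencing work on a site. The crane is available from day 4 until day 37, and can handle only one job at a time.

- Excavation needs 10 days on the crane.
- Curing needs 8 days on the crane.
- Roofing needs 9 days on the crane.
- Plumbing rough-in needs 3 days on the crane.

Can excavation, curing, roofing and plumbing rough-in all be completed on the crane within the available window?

The crane window is 37 − 4 = 33 days.
Running back to back, the jobs need 10 + 8 + 9 + 3 = 30 days on the crane.
Since 30 ≤ 33, they fit within the window.

Yes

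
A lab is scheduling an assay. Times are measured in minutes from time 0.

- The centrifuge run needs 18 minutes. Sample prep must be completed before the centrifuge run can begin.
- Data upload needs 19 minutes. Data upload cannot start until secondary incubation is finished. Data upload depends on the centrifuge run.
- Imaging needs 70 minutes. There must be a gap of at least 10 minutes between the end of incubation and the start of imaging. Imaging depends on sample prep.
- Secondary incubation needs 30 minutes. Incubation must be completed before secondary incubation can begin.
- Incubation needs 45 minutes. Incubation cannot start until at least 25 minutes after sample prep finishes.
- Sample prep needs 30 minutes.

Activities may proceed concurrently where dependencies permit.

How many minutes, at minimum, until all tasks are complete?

Sample prep has no prerequisites, so it starts at minute 0 and finishes at minute 30.
The centrifuge run cannot begin until sample prep (finishes minute 30). It runs from minute 30 to 30 + 18 = minute 48.
Incubation cannot begin until sample prep (finishes minute 30, plus 25-minute gap → minute 55). It runs from minute 55 to 55 + 45 = minute 100.
Imaging cannot start until incubation (finishes minute 100, plus 10-minute gap → minute 110); sample prep (finishes minute 30). The controlling bound is minute 110, so imaging finishes at 110 + 70 = minute 180.
Secondary incubation cannot begin until incubation (finishes minute 100). It runs from minute 100 to 100 + 30 = minute 130.
Data upload cannot start until secondary incubation (finishes minute 130); the centrifuge run (finishes minute 48). The controlling bound is minute 130, so data upload finishes at 130 + 19 = minute 149.
All tasks are finished once the last one completes. Finish times: Sample prep at 30, Incubation at 100, The centrifuge run at 48, Secondary incubation at 130, Imaging at 180, Data upload at 149. The latest is minute 180.

180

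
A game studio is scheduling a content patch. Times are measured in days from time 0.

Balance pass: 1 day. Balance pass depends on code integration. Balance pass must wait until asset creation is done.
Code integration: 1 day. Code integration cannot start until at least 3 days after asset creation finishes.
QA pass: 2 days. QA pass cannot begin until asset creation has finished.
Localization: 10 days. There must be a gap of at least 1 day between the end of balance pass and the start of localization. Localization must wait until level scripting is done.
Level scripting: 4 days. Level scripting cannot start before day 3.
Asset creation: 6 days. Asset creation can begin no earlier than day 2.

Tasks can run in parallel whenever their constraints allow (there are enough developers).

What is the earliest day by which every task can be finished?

24

After its own release at day 3, level scripting can start at day 3 and finishes at day 7.
After its own release at day 2, asset creation can start at day 2 and finishes at day 8.
QA pass waits on asset creation (finishes day 8), so it starts at day 8 and finishes at 8 + 2 = day 10.
Code integration waits on asset creation (finishes day 8, plus 3-day gap → day 11), so it starts at day 11 and finishes at 11 + 1 = day 12.
For balance pass: code integration (finishes day 12); asset creation (finishes day 8). Taking the maximum gives a start of day 12, and it finishes at 12 + 1 = day 13.
Localization needs all of balance pass (finishes day 13, plus 1-day gap → day 14); level scripting (finishes day 7). That puts its earliest start at day 14; it finishes at 14 + 10 = day 24.
All tasks are finished once the last one completes. Finish times: Asset creation at 8, Level scripting at 7, Code integration at 12, Balance pass at 13, Localization at 24, QA pass at 10. The latest is day 24.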